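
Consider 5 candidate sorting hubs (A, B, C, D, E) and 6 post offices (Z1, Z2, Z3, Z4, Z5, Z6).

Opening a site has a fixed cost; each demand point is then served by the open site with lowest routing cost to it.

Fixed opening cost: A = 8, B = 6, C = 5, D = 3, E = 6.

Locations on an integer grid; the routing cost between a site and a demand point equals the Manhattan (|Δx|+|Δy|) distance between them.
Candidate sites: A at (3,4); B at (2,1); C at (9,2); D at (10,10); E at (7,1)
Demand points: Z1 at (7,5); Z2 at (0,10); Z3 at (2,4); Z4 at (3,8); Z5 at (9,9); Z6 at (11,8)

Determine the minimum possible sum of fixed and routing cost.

35

Open {A, D}: assign each demand point to its cheapest open site.
  Z1→A 5, Z2→A 9, Z3→A 1, Z4→A 4, Z5→D 2, Z6→D 3
  routing cost 24, fixed 11 → total 35.
Compare {A, C, D}: routing cost 24 + fixed 16 = 40.
Compare {A, D, E}: routing cost 23 + fixed 17 = 40.
Compare {A, B, D}: routing cost 24 + fixed 17 = 41.
All other subsets cost ≥ 40. Minimum total cost: 35.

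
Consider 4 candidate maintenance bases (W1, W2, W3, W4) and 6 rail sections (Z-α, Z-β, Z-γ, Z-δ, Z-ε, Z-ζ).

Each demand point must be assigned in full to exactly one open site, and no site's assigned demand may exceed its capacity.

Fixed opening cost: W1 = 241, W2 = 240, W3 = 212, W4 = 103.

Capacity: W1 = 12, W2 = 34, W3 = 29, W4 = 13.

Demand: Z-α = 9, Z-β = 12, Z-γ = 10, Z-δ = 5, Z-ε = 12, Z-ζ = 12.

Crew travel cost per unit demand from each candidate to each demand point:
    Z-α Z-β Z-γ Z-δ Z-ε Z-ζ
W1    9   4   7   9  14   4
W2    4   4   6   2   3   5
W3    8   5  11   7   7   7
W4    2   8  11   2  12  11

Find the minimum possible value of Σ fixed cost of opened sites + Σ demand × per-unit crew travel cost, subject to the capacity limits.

763

Open {W2, W3}; cheapest assignment that respects the capacities:
  W2 (cap 34, load 31): Z-α, Z-γ, Z-ε — cost 9×4 + 10×6 + 12×3 = 132
  W3 (cap 29, load 29): Z-β, Z-δ, Z-ζ — cost 12×5 + 5×7 + 12×7 = 179
  Shipping 311, fixed 452 → total 763.
  Any other capacity-feasible assignment to {W2, W3} ships for at least 311.
Compare {W2, W3, W4}: its best feasible assignment gives total 823.
Compare {W1, W2, W3}: its best feasible assignment gives total 968.
Every other set of open sites that can feasibly serve all demand totals ≥ 823 even under its best assignment. Minimum: 763.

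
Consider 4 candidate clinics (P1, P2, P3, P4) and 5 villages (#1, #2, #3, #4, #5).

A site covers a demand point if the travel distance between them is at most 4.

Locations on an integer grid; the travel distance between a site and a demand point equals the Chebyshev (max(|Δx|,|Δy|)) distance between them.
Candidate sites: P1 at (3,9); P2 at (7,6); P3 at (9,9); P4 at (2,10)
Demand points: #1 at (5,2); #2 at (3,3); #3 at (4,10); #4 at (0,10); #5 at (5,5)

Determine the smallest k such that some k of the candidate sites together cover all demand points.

2

Coverage sets (demand points within 4 of each site):
  P1: {#3, #4, #5}
  P2: {#1, #2, #3, #5}
  P3: {#5}
  P4: {#3, #4}
No single site covers all 5 demand points.
But {P1, P2} covers everything, so the minimum is 2.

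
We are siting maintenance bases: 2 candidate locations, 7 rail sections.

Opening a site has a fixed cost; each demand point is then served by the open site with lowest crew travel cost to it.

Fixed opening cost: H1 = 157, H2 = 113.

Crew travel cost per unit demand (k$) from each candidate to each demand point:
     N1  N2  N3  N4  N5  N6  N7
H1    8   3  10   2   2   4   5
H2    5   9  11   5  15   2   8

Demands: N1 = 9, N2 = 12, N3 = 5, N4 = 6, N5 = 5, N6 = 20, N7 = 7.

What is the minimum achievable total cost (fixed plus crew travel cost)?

Open {H1}: assign each demand point to its cheapest open site.
  N1→H1 9×8=72, N2→H1 12×3=36, N3→H1 5×10=50, N4→H1 6×2=12, N5→H1 5×2=10, N6→H1 20×4=80, N7→H1 7×5=35
  crew travel cost 295, fixed 157 → total 452.
Compare {H1, H2}: crew travel cost 228 + fixed 270 = 498.
Compare {H2}: crew travel cost 409 + fixed 113 = 522.

452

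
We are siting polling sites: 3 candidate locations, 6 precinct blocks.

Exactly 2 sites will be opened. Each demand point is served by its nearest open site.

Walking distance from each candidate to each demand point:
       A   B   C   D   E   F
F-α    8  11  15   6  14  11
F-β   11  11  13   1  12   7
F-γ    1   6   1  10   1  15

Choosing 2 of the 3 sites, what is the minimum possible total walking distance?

17

Open {F-β, F-γ}.
  A→F-γ 1, B→F-γ 6, C→F-γ 1, D→F-β 1, E→F-γ 1, F→F-β 7  ⇒ total 17.
Compare {F-α, F-γ}: total 26.
Compare {F-α, F-β}: total 52.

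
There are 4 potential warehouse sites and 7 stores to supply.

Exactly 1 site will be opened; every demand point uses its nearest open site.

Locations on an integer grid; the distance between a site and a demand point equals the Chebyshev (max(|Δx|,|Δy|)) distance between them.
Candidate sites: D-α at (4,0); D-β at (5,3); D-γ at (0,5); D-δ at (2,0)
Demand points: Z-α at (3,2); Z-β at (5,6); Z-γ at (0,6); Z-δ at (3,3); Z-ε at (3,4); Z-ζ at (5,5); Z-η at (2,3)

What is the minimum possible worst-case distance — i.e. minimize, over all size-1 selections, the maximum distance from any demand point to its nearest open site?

Open {D-β}.
  Farthest demand point is Z-γ at distance 5 (to D-β); all others are ≤ 5.
With {D-γ} the worst case is 5.
With {D-α} the worst case is 6.
No size-1 selection achieves below 5.

5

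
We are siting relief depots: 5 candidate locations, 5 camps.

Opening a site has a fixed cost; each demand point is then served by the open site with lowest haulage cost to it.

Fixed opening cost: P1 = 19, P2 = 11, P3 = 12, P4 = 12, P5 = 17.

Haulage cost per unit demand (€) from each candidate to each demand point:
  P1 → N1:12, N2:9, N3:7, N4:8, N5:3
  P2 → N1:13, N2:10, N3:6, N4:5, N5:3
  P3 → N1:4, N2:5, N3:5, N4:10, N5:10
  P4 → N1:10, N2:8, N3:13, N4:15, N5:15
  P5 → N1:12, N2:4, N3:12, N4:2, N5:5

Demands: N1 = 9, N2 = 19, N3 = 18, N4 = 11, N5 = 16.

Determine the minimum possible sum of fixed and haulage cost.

Open {P2, P3, P5}: assign each demand point to its cheapest open site.
  N1→P3 9×4=36, N2→P5 19×4=76, N3→P3 18×5=90, N4→P5 11×2=22, N5→P2 16×3=48
  haulage cost 272, fixed 40 → total 312.
Compare {P1, P3, P5}: haulage cost 272 + fixed 48 = 320.
Compare {P2, P3, P4, P5}: haulage cost 272 + fixed 52 = 324.
Compare {P1, P2, P3, P5}: haulage cost 272 + fixed 59 = 331.
All other subsets cost ≥ 320. Minimum total cost: 312.

312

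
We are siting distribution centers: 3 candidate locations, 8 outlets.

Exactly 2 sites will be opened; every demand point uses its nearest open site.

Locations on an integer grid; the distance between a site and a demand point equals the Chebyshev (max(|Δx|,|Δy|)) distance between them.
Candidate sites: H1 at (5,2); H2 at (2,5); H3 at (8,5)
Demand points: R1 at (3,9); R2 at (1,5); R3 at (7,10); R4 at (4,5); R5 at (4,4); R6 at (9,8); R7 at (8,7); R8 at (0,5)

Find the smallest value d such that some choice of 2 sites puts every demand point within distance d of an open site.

5

Open {H1, H3}.
  Farthest demand point is R1 at distance 5 (to H3); all others are ≤ 5.
With {H2, H3} the worst case is 5.
With {H1, H2} the worst case is 6.
No size-2 selection achieves below 5.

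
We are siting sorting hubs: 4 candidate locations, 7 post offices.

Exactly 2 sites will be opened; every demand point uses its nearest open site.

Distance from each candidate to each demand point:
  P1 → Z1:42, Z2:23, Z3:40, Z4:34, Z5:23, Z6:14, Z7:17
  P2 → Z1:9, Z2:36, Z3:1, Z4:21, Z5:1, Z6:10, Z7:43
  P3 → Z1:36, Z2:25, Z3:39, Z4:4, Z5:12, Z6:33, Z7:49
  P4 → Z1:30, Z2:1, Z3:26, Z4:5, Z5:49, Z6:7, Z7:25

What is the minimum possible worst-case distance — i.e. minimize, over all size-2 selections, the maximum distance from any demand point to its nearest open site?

23

Open {P1, P2}.
  Farthest demand point is Z2 at distance 23 (to P1); all others are ≤ 23.
With {P2, P4} the worst case is 25.
With {P1, P4} the worst case is 30.
No size-2 selection achieves below 23.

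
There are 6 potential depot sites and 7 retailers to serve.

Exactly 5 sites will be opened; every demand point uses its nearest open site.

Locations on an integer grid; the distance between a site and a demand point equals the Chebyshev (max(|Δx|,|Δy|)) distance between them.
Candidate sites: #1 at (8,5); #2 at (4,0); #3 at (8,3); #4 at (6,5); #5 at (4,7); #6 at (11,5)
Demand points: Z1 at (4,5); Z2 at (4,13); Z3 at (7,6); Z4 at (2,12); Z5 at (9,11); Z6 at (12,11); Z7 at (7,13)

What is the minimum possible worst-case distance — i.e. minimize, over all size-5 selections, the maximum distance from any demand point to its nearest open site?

Open {#1, #2, #3, #4, #5}.
  Farthest demand point is Z2 at distance 6 (to #5); all others are ≤ 6.
With {#1, #2, #3, #5, #6} the worst case is 6.
With {#1, #2, #4, #5, #6} the worst case is 6.
No size-5 selection achieves below 6.

6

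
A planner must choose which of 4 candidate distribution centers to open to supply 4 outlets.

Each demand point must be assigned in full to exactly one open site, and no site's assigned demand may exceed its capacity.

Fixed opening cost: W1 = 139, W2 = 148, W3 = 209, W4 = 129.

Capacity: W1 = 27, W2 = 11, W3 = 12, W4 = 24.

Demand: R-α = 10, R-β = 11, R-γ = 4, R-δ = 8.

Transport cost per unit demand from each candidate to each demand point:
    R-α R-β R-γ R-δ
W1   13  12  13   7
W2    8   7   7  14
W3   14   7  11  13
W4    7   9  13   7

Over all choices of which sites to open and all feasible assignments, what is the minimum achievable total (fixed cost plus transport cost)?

532

Open {W2, W4}; cheapest assignment that respects the capacities:
  W2 (cap 11, load 11): R-β — cost 11×7 = 77
  W4 (cap 24, load 22): R-α, R-γ, R-δ — cost 10×7 + 4×13 + 8×7 = 178
  Shipping 255, fixed 277 → total 532.
  Any other capacity-feasible assignment to {W2, W4} ships for at least 255.
Compare {W1, W4}: its best feasible assignment gives total 545.
Compare {W3, W4}: its best feasible assignment gives total 593.
Every other set of open sites that can feasibly serve all demand totals ≥ 545 even under its best assignment. Minimum: 532.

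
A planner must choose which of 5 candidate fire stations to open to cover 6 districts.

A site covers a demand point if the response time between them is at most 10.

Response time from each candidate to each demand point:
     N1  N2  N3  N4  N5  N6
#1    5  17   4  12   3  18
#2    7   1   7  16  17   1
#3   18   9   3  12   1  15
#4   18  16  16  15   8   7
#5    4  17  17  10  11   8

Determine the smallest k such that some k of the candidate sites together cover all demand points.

Coverage sets (demand points within 10 of each site):
  #1: {N1, N3, N5}
  #2: {N1, N2, N3, N6}
  #3: {N2, N3, N5}
  #4: {N5, N6}
  #5: {N1, N4, N6}
No single site covers all 6 demand points.
But {#3, #5} covers everything, so the minimum is 2.

2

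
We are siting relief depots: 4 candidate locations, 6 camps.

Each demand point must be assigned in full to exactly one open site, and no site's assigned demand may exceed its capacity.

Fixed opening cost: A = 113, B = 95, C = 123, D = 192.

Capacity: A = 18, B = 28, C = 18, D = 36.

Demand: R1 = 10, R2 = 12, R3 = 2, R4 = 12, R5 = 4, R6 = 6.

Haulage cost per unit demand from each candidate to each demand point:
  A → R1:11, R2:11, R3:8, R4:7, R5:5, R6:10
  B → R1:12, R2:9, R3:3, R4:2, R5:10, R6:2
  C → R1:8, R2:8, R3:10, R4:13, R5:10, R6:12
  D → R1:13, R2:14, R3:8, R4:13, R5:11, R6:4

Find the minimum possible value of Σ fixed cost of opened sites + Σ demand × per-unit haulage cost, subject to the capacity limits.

530

Open {B, C}; cheapest assignment that respects the capacities:
  B (cap 28, load 28): R1, R4, R6 — cost 10×12 + 12×2 + 6×2 = 156
  C (cap 18, load 18): R2, R3, R5 — cost 12×8 + 2×10 + 4×10 = 156
  Shipping 312, fixed 218 → total 530.
  Any other capacity-feasible assignment to {B, C} ships for at least 312.
Compare {A, B}: its best feasible assignment gives total 532.
Compare {A, B, C}: its best feasible assignment gives total 599.
Every other set of open sites that can feasibly serve all demand totals ≥ 532 even under its best assignment. Minimum: 530.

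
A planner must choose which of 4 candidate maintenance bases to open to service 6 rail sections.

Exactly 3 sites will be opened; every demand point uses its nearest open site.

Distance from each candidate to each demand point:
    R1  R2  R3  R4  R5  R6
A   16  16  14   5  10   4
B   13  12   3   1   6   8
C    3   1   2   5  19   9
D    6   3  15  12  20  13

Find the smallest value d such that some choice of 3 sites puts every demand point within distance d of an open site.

Open {A, B, C}.
  Farthest demand point is R5 at distance 6 (to B); all others are ≤ 6.
With {A, B, D} the worst case is 6.
With {B, C, D} the worst case is 8.
No size-3 selection achieves below 6.

6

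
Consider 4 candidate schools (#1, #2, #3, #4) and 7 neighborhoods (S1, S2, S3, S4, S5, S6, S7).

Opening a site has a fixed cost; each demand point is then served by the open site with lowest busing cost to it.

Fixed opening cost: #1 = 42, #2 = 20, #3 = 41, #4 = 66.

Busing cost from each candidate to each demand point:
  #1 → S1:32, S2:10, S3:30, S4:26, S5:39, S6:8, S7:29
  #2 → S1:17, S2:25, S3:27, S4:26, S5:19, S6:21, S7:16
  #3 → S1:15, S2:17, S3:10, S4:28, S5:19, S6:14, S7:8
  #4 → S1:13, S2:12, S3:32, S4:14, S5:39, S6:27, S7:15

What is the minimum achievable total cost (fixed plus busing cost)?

Open {#3}: assign each demand point to its cheapest open site.
  S1→#3 15, S2→#3 17, S3→#3 10, S4→#3 28, S5→#3 19, S6→#3 14, S7→#3 8
  busing cost 111, fixed 41 → total 152.
Compare {#2, #3}: busing cost 109 + fixed 61 = 170.
Compare {#2}: busing cost 151 + fixed 20 = 171.
Compare {#1, #3}: busing cost 96 + fixed 83 = 179.
All other subsets cost ≥ 170. Minimum total cost: 152.

152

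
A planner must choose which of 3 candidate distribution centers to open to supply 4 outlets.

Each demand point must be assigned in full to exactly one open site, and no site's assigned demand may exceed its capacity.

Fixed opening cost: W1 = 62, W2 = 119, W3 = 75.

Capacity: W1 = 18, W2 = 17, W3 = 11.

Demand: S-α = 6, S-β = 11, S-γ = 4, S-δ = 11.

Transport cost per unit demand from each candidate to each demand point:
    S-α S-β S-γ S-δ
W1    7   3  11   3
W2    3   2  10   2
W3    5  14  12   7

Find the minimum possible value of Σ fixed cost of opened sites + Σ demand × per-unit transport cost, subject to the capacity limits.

298

Open {W1, W2}; cheapest assignment that respects the capacities:
  W1 (cap 18, load 15): S-γ, S-δ — cost 4×11 + 11×3 = 77
  W2 (cap 17, load 17): S-α, S-β — cost 6×3 + 11×2 = 40
  Shipping 117, fixed 181 → total 298.
  Any other capacity-feasible assignment to {W1, W2} ships for at least 117.
Compare {W1, W2, W3}: its best feasible assignment gives total 373.
Every other set of open sites that can feasibly serve all demand totals ≥ 373 even under its best assignment. Minimum: 298.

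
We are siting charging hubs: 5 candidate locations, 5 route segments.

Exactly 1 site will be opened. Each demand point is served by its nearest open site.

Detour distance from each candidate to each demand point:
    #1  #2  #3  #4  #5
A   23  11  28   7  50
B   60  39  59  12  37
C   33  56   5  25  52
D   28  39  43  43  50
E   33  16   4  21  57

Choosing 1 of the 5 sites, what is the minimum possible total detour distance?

119

Open {A}.
  #1→A 23, #2→A 11, #3→A 28, #4→A 7, #5→A 50  ⇒ total 119.
Compare {E}: total 131.
Compare {C}: total 171.
No size-1 selection does better; minimum is 119.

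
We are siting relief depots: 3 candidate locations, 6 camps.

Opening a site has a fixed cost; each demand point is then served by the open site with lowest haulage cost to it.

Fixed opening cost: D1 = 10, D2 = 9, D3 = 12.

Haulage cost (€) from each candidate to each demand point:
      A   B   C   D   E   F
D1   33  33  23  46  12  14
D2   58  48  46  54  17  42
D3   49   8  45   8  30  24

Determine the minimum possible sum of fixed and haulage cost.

120

Open {D1, D3}: assign each demand point to its cheapest open site.
  A→D1 33, B→D3 8, C→D1 23, D→D3 8, E→D1 12, F→D1 14
  haulage cost 98, fixed 22 → total 120.
Compare {D1, D2, D3}: haulage cost 98 + fixed 31 = 129.
Compare {D1}: haulage cost 161 + fixed 10 = 171.
Compare {D2, D3}: haulage cost 151 + fixed 21 = 172.
All other subsets cost ≥ 129. Minimum total cost: 120.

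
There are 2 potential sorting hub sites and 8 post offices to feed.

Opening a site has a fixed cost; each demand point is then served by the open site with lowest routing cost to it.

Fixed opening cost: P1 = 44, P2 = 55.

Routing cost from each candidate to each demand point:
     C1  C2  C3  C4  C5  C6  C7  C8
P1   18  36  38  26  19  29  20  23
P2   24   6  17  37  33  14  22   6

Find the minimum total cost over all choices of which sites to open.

Open {P2}: assign each demand point to its cheapest open site.
  C1→P2 24, C2→P2 6, C3→P2 17, C4→P2 37, C5→P2 33, C6→P2 14, C7→P2 22, C8→P2 6
  routing cost 159, fixed 55 → total 214.
Compare {P1, P2}: routing cost 126 + fixed 99 = 225.
Compare {P1}: routing cost 209 + fixed 44 = 253.

214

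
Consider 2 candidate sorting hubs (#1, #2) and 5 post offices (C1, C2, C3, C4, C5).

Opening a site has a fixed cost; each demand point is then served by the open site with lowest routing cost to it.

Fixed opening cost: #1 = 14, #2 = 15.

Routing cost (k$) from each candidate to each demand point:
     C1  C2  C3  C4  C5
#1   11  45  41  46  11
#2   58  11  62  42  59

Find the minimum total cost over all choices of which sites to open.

Open {#1, #2}: assign each demand point to its cheapest open site.
  C1→#1 11, C2→#2 11, C3→#1 41, C4→#2 42, C5→#1 11
  routing cost 116, fixed 29 → total 145.
Compare {#1}: routing cost 154 + fixed 14 = 168.
Compare {#2}: routing cost 232 + fixed 15 = 247.

145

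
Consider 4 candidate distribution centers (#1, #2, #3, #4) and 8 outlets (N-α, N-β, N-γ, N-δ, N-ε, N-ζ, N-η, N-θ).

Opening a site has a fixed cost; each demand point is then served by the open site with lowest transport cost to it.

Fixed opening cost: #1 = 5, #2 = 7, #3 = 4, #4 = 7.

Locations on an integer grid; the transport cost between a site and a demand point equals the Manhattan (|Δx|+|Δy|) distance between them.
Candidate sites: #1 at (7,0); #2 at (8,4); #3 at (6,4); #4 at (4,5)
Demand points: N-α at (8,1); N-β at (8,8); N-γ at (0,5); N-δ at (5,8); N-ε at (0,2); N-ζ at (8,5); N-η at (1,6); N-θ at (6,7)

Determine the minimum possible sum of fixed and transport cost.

45

Open {#2, #4}: assign each demand point to its cheapest open site.
  N-α→#2 3, N-β→#2 4, N-γ→#4 4, N-δ→#4 4, N-ε→#4 7, N-ζ→#2 1, N-η→#4 4, N-θ→#4 4
  transport cost 31, fixed 14 → total 45.
Compare {#3, #4}: transport cost 36 + fixed 11 = 47.
Compare {#3}: transport cost 44 + fixed 4 = 48.
Compare {#1, #4}: transport cost 36 + fixed 12 = 48.
All other subsets cost ≥ 47. Minimum total cost: 45.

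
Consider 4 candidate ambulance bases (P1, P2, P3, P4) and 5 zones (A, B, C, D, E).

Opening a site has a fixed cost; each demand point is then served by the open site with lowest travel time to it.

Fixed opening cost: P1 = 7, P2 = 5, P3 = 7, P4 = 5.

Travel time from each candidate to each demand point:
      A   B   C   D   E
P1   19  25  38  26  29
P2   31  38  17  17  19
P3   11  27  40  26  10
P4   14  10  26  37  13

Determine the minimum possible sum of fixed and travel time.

Open {P2, P4}: assign each demand point to its cheapest open site.
  A→P4 14, B→P4 10, C→P2 17, D→P2 17, E→P4 13
  travel time 71, fixed 10 → total 81.
Compare {P2, P3, P4}: travel time 65 + fixed 17 = 82.
Compare {P1, P2, P4}: travel time 71 + fixed 17 = 88.
Compare {P1, P2, P3, P4}: travel time 65 + fixed 24 = 89.
All other subsets cost ≥ 82. Minimum total cost: 81.

81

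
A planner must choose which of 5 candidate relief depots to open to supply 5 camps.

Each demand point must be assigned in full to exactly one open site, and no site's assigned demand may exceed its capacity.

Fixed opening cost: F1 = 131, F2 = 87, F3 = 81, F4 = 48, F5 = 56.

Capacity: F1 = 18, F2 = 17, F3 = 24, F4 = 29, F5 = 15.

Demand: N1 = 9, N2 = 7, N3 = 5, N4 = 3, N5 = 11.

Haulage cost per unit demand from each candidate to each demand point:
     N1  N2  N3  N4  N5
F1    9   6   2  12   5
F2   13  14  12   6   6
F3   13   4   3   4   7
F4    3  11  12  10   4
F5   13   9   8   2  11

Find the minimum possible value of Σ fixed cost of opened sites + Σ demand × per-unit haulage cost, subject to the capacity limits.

255

Open {F3, F4}; cheapest assignment that respects the capacities:
  F3 (cap 24, load 15): N2, N3, N4 — cost 7×4 + 5×3 + 3×4 = 55
  F4 (cap 29, load 20): N1, N5 — cost 9×3 + 11×4 = 71
  Shipping 126, fixed 129 → total 255.
  Any other capacity-feasible assignment to {F3, F4} ships for at least 126.
Compare {F4, F5}: its best feasible assignment gives total 284.
Compare {F3, F4, F5}: its best feasible assignment gives total 305.
Every other set of open sites that can feasibly serve all demand totals ≥ 284 even under its best assignment. Minimum: 255.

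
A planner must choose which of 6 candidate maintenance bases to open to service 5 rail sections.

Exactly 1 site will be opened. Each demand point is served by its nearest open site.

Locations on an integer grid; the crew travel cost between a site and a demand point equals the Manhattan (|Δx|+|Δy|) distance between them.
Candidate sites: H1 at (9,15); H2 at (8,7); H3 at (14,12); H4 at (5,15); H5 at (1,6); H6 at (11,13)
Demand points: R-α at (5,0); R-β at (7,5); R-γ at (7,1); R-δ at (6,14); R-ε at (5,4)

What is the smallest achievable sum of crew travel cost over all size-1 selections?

35

Open {H2}.
  R-α→H2 10, R-β→H2 3, R-γ→H2 7, R-δ→H2 9, R-ε→H2 6  ⇒ total 35.
Compare {H5}: total 47.
Compare {H4}: total 56.
No size-1 selection does better; minimum is 35.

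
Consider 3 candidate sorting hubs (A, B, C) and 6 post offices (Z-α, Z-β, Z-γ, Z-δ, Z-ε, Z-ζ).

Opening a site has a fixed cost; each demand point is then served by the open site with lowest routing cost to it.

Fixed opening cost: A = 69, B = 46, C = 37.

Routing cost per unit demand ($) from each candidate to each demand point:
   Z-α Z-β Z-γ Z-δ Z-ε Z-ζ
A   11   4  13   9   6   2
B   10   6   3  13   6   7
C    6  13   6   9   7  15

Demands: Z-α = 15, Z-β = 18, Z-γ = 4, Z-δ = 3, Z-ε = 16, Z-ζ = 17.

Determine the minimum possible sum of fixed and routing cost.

449

Open {A, C}: assign each demand point to its cheapest open site.
  Z-α→C 15×6=90, Z-β→A 18×4=72, Z-γ→C 4×6=24, Z-δ→A 3×9=27, Z-ε→A 16×6=96, Z-ζ→A 17×2=34
  routing cost 343, fixed 106 → total 449.
Compare {A, B, C}: routing cost 331 + fixed 152 = 483.
Compare {A, B}: routing cost 391 + fixed 115 = 506.
Compare {A}: routing cost 446 + fixed 69 = 515.
All other subsets cost ≥ 483. Minimum total cost: 449.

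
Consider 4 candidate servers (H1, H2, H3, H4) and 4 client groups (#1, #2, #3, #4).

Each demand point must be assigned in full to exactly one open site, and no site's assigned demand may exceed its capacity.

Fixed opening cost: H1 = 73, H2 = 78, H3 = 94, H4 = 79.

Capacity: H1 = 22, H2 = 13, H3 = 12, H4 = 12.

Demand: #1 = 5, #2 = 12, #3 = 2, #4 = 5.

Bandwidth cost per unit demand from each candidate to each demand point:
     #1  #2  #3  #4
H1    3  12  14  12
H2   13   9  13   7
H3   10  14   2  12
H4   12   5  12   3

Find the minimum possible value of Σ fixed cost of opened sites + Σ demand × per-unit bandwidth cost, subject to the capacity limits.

Open {H1, H4}; cheapest assignment that respects the capacities:
  H1 (cap 22, load 12): #1, #3, #4 — cost 5×3 + 2×14 + 5×12 = 103
  H4 (cap 12, load 12): #2 — cost 12×5 = 60
  Shipping 163, fixed 152 → total 315.
  Any other capacity-feasible assignment to {H1, H4} ships for at least 163.
Compare {H2, H4}: its best feasible assignment gives total 343.
Compare {H3, H4}: its best feasible assignment gives total 347.
Every other set of open sites that can feasibly serve all demand totals ≥ 343 even under its best assignment. Minimum: 315.

315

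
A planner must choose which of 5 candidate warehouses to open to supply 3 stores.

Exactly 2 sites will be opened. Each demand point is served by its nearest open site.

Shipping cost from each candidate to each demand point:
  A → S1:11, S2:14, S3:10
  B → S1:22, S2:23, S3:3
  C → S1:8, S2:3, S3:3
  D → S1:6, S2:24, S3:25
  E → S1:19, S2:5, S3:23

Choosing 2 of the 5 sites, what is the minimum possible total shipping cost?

Open {C, D}.
  S1→D 6, S2→C 3, S3→C 3  ⇒ total 12.
Compare {A, C}: total 14.
Compare {B, C}: total 14.
No size-2 selection does better; minimum is 12.

12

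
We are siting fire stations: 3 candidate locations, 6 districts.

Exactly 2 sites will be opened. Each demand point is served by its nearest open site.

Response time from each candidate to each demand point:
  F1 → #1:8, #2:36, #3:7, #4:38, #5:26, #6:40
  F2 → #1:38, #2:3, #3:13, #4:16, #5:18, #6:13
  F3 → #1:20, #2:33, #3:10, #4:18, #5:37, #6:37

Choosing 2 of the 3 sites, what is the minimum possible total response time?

Open {F1, F2}.
  #1→F1 8, #2→F2 3, #3→F1 7, #4→F2 16, #5→F2 18, #6→F2 13  ⇒ total 65.
Compare {F2, F3}: total 80.
Compare {F1, F3}: total 129.

65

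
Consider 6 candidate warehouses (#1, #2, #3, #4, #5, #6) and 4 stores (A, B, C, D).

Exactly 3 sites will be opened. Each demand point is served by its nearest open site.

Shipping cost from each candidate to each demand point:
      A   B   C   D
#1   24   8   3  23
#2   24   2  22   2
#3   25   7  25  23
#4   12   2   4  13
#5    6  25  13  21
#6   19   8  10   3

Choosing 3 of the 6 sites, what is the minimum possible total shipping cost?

Open {#1, #2, #5}.
  A→#5 6, B→#2 2, C→#1 3, D→#2 2  ⇒ total 13.
Compare {#2, #4, #5}: total 14.
Compare {#4, #5, #6}: total 15.
No size-3 selection does better; minimum is 13.

13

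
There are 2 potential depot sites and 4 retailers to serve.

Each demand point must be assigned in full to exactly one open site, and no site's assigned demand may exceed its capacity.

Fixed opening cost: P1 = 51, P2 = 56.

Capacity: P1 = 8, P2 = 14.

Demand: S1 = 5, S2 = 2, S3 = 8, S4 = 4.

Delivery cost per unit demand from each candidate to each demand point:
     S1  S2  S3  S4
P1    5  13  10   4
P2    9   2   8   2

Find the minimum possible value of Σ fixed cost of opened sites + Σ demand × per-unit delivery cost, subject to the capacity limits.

Open {P1, P2}; cheapest assignment that respects the capacities:
  P1 (cap 8, load 5): S1 — cost 5×5 = 25
  P2 (cap 14, load 14): S2, S3, S4 — cost 2×2 + 8×8 + 4×2 = 76
  Shipping 101, fixed 107 → total 208.
  Any other capacity-feasible assignment to {P1, P2} ships for at least 101.
Total demand is 19 and no other set of sites has combined capacity ≥ 19, so {P1, P2} is the only feasible choice of open sites. Minimum: 208.

208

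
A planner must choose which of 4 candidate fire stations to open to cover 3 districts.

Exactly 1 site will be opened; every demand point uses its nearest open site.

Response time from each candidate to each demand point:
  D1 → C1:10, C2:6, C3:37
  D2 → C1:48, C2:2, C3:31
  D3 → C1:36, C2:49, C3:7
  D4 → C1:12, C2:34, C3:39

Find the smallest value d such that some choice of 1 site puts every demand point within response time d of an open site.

Open {D1}.
  Farthest demand point is C3 at response time 37 (to D1); all others are ≤ 37.
With {D4} the worst case is 39.
With {D2} the worst case is 48.
No size-1 selection achieves below 37.

37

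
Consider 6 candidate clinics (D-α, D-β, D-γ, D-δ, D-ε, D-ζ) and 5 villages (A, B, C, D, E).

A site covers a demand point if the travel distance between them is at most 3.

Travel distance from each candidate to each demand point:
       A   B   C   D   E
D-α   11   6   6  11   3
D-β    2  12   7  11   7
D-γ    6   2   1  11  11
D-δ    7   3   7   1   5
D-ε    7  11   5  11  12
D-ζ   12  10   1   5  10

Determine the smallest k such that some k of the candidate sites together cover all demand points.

Coverage sets (demand points within 3 of each site):
  D-α: {E}
  D-β: {A}
  D-γ: {B, C}
  D-δ: {B, D}
  D-ε: {}
  D-ζ: {C}
No 3 sites suffice: every size-3 union leaves at least one demand point uncovered.
But {D-α, D-β, D-γ, D-δ} covers everything, so the minimum is 4.

4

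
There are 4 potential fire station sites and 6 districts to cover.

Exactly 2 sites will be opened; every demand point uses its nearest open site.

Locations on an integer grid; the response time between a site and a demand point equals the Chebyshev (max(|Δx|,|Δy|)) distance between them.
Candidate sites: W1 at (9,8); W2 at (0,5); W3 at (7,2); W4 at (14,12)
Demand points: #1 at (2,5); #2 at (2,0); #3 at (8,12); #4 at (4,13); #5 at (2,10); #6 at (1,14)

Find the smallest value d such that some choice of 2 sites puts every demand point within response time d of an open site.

Open {W1, W2}.
  Farthest demand point is #6 at response time 8 (to W1); all others are ≤ 8.
With {W1, W3} the worst case is 8.
With {W1, W4} the worst case is 8.
No size-2 selection achieves below 8.

8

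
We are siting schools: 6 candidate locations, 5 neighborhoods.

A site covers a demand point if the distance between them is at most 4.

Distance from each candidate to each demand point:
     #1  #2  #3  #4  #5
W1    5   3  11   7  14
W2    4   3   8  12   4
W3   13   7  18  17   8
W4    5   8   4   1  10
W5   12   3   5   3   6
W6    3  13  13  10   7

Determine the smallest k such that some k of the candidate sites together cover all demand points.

Coverage sets (demand points within 4 of each site):
  W1: {#2}
  W2: {#1, #2, #5}
  W3: {}
  W4: {#3, #4}
  W5: {#2, #4}
  W6: {#1}
No single site covers all 5 demand points.
But {W2, W4} covers everything, so the minimum is 2.

2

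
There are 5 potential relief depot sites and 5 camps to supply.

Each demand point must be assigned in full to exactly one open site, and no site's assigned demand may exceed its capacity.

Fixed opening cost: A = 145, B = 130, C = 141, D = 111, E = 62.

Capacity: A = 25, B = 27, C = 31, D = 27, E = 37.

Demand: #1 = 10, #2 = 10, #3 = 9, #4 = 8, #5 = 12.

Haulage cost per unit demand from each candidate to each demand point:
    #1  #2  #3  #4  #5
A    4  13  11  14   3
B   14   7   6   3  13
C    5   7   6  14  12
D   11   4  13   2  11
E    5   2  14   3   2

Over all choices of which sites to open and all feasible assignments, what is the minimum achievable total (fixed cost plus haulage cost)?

Open {B, E}; cheapest assignment that respects the capacities:
  B (cap 27, load 17): #3, #4 — cost 9×6 + 8×3 = 78
  E (cap 37, load 32): #1, #2, #5 — cost 10×5 + 10×2 + 12×2 = 94
  Shipping 172, fixed 192 → total 364.
  Any other capacity-feasible assignment to {B, E} ships for at least 172.
Compare {C, E}: its best feasible assignment gives total 375.
Compare {D, E}: its best feasible assignment gives total 400.
Every other set of open sites that can feasibly serve all demand totals ≥ 375 even under its best assignment. Minimum: 364.

364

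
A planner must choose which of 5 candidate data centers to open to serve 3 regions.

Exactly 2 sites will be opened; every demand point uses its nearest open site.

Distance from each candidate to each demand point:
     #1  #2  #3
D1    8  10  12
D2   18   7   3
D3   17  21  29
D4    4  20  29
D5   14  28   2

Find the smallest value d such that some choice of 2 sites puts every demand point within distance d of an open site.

Open {D2, D4}.
  Farthest demand point is #2 at distance 7 (to D2); all others are ≤ 7.
With {D1, D2} the worst case is 8.
With {D1, D5} the worst case is 10.
No size-2 selection achieves below 7.

7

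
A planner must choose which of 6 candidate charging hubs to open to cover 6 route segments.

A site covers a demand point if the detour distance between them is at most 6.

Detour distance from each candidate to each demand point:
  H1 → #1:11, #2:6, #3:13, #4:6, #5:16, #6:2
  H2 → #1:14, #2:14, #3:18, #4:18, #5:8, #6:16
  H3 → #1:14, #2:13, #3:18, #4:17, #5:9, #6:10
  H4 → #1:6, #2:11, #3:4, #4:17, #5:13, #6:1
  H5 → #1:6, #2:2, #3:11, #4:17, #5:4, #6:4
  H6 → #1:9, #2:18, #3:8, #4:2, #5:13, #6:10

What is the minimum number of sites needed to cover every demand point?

Coverage sets (demand points within 6 of each site):
  H1: {#2, #4, #6}
  H2: {}
  H3: {}
  H4: {#1, #3, #6}
  H5: {#1, #2, #5, #6}
  H6: {#4}
No 2 sites suffice: every size-2 union leaves at least one demand point uncovered.
But {H1, H4, H5} covers everything, so the minimum is 3.

3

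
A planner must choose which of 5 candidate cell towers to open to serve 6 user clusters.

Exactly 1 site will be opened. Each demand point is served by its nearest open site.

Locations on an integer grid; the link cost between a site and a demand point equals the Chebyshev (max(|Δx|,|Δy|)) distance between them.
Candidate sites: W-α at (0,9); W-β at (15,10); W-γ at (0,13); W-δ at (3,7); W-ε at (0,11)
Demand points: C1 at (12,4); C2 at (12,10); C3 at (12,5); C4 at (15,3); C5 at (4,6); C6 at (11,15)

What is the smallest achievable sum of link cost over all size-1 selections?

Open {W-β}.
  C1→W-β 6, C2→W-β 3, C3→W-β 5, C4→W-β 7, C5→W-β 11, C6→W-β 5  ⇒ total 37.
Compare {W-δ}: total 48.
Compare {W-α}: total 66.
No size-1 selection does better; minimum is 37.

37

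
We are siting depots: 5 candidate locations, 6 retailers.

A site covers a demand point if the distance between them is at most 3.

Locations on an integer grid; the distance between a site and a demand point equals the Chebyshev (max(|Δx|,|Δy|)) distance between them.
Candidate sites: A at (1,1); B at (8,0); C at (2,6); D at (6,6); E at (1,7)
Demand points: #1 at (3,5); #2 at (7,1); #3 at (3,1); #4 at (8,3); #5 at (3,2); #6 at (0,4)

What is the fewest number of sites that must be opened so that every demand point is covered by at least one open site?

3

Coverage sets (demand points within 3 of each site):
  A: {#3, #5, #6}
  B: {#2, #4}
  C: {#1, #6}
  D: {#1, #4}
  E: {#1, #6}
No 2 sites suffice: every size-2 union leaves at least one demand point uncovered.
But {A, B, C} covers everything, so the minimum is 3.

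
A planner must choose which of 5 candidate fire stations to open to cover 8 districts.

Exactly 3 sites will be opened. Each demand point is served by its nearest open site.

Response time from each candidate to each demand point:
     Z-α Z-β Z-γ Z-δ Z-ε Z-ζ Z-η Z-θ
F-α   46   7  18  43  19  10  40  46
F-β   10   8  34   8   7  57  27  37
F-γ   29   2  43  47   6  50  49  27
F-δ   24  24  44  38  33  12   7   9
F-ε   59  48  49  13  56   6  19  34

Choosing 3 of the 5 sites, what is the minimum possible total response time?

Open {F-α, F-β, F-δ}.
  Z-α→F-β 10, Z-β→F-α 7, Z-γ→F-α 18, Z-δ→F-β 8, Z-ε→F-β 7, Z-ζ→F-α 10, Z-η→F-δ 7, Z-θ→F-δ 9  ⇒ total 76.
Compare {F-β, F-γ, F-δ}: total 88.
Compare {F-β, F-δ, F-ε}: total 89.
No size-3 selection does better; minimum is 76.

76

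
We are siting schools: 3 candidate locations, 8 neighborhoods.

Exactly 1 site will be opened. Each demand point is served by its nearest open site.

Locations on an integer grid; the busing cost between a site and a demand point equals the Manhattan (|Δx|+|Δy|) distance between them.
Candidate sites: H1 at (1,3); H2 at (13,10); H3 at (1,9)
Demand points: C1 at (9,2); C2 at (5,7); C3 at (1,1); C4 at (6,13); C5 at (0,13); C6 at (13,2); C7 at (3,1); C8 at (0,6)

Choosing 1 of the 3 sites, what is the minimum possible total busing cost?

Open {H1}.
  C1→H1 9, C2→H1 8, C3→H1 2, C4→H1 15, C5→H1 11, C6→H1 13, C7→H1 4, C8→H1 4  ⇒ total 66.
Compare {H3}: total 76.
Compare {H2}: total 114.

66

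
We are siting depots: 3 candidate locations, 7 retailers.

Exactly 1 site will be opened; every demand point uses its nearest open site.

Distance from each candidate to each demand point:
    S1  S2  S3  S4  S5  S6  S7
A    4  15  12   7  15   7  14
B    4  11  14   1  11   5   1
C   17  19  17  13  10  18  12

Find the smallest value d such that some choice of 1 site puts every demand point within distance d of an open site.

14

Open {B}.
  Farthest demand point is S3 at distance 14 (to B); all others are ≤ 14.
With {A} the worst case is 15.
With {C} the worst case is 19.
No size-1 selection achieves below 14.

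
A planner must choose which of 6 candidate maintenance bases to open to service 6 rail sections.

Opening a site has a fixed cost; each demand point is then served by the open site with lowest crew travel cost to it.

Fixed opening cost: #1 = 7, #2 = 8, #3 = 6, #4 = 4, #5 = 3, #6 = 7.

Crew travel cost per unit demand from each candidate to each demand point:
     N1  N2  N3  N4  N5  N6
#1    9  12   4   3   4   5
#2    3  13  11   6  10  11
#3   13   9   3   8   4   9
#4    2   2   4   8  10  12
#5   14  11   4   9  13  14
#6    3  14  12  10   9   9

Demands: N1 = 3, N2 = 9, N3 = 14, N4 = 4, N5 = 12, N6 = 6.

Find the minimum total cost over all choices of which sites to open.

173

Open {#1, #3, #4}: assign each demand point to its cheapest open site.
  N1→#4 3×2=6, N2→#4 9×2=18, N3→#3 14×3=42, N4→#1 4×3=12, N5→#1 12×4=48, N6→#1 6×5=30
  crew travel cost 156, fixed 17 → total 173.
Compare {#1, #3, #4, #5}: crew travel cost 156 + fixed 20 = 176.
Compare {#1, #3, #4, #6}: crew travel cost 156 + fixed 24 = 180.
Compare {#1, #4}: crew travel cost 170 + fixed 11 = 181.
All other subsets cost ≥ 176. Minimum total cost: 173.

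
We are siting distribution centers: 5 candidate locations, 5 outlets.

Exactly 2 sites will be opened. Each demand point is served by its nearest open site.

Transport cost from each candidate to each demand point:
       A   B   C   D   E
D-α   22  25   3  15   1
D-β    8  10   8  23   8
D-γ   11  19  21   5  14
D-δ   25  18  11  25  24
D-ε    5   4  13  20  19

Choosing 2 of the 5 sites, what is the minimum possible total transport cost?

Open {D-α, D-ε}.
  A→D-ε 5, B→D-ε 4, C→D-α 3, D→D-α 15, E→D-α 1  ⇒ total 28.
Compare {D-α, D-β}: total 37.
Compare {D-α, D-γ}: total 39.
No size-2 selection does better; minimum is 28.

28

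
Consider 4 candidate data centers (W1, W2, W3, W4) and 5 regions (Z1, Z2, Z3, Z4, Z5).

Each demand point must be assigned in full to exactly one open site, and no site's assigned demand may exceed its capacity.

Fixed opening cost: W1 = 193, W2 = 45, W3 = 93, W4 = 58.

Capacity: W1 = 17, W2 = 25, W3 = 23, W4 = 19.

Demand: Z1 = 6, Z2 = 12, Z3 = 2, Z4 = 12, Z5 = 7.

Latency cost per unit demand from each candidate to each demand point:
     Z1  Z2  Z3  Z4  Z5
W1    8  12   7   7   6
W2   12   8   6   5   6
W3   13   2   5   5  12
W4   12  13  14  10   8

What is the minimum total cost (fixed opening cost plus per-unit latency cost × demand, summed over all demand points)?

346

Open {W2, W3}; cheapest assignment that respects the capacities:
  W2 (cap 25, load 25): Z1, Z4, Z5 — cost 6×12 + 12×5 + 7×6 = 174
  W3 (cap 23, load 14): Z2, Z3 — cost 12×2 + 2×5 = 34
  Shipping 208, fixed 138 → total 346.
  Any other capacity-feasible assignment to {W2, W3} ships for at least 208.
Compare {W2, W3, W4}: its best feasible assignment gives total 404.
Compare {W2, W4}: its best feasible assignment gives total 415.
Every other set of open sites that can feasibly serve all demand totals ≥ 404 even under its best assignment. Minimum: 346.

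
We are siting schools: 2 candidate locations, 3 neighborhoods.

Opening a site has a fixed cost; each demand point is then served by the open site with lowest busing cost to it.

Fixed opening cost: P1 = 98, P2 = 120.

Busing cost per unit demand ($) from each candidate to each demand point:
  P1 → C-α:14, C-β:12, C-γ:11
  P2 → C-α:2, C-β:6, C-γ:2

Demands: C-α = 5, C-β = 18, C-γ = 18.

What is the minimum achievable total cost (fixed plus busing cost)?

Open {P2}: assign each demand point to its cheapest open site.
  C-α→P2 5×2=10, C-β→P2 18×6=108, C-γ→P2 18×2=36
  busing cost 154, fixed 120 → total 274.
Compare {P1, P2}: busing cost 154 + fixed 218 = 372.
Compare {P1}: busing cost 484 + fixed 98 = 582.

274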